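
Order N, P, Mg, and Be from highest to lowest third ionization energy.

Be, Mg, N, P

Consider each +2 ion: N²⁺ still has 3 valence electrons; P²⁺ still has 3 valence electrons; Mg²⁺ is the bare [Ne] core; Be²⁺ is the bare [He] core.
Core electrons are held far more tightly than valence electrons, so Mg and Be top the IE_3 order.
Valence configurations: N²⁺ [He]2s²2p¹, P²⁺ [Ne]3s²3p¹.
The numbers (kJ/mol): N 4578, P 2914, Mg 7733, Be 14849.
So the third ionization energies run P < N < Mg < Be.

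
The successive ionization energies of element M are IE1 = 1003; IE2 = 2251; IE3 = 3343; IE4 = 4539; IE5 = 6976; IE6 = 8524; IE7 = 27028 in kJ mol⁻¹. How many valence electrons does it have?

Look for the largest jump between consecutive ionization energies: IE7/IE6 ≈ 3.2, far larger than any earlier ratio.
That jump marks the point where a core electron is being removed. So the atom has 6 valence electrons.

6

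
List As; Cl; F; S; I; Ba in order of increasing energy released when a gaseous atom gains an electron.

EA tends to increase across a period and decrease down a group, though the pattern is less regular than for IE or radius.
Neither a single period nor a single group — weigh both effects.
As > Ba: both effects reinforce here, so As is clearly the higher of the two.
S > As: relative to As, both the across-period and down-group shifts push S's electron affinity up.
I > S: the two effects oppose for this pair; the across-period effect wins (295 vs 200 kJ/mol).
F > I: F sits above I in group 17, so the down-group effect alone puts F higher.
Cl > F: this pair runs against the simple trend — see the exception note.
Note the exception: Cl has a higher electron affinity than F, contrary to the simple trend — F's small 2p subshell makes the incoming electron feel strong e⁻–e⁻ repulsion, so Cl actually releases more energy on gaining an electron.
Tabulated electron affinity (kJ/mol): F 328, S 200, Cl 349, As 78, I 295, Ba 14.
So from lowest to highest: Ba < As < S < I < F < Cl.

Ba < As < S < I < F < Cl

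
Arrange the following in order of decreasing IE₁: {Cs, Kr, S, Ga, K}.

Kr, S, Ga, K, Cs

S is in period 3, group 16; K is in period 4, group 1; Ga is in period 4, group 13; Kr is in period 4, group 18; Cs is in period 6, group 1.
Across a period the outer electron is held more tightly (higher IE₁); down a group it sits in a higher shell, more shielded, and comes off more easily.
Here both period and group differ, so the two effects have to be weighed against each other.
K > Cs: K sits above Cs in group 1, so the down-group effect alone puts K higher.
Ga > K: both are in period 4; the period trend gives Ga the larger value.
S > Ga: relative to Ga, both the across-period and down-group shifts push S's first ionization energy up.
Kr > S: the two effects oppose for this pair; the across-period effect wins (1351 vs 1000 kJ/mol).
Tabulated first ionization energy (kJ/mol): S 1000, K 419, Ga 579, Kr 1351, Cs 376.
So from highest to lowest: Kr > S > Ga > K > Cs.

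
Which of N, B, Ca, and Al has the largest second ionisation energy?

N

The second ionization energy removes an electron from the +1 ion. For each element: N⁺ still has 4 valence electrons; B⁺ still has 2 valence electrons; Ca⁺ still has 1 valence electron; Al⁺ still has 2 valence electrons.
All are still removing valence electrons, so compare the +1 ions as you would atoms: IE_2 generally rises across a period (higher Z_eff) and falls down a group (larger shell), subject to the usual subshell exceptions.
Valence configurations: N⁺ [He]2s²2p², B⁺ [He]2s², Ca⁺ [Ar]4s¹, Al⁺ [Ne]3s².
Approximate IE_2 values (kJ/mol): N 2856, B 2427, Ca 1145, Al 1817.
Putting it together, IE_2: Ca < Al < B < N.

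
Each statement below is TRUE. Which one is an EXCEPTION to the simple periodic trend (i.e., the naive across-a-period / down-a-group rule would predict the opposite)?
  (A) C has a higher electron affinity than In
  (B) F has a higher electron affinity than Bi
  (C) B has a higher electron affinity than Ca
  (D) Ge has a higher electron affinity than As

(D)

The general trend: electron affinity increases across a period and decreases down a group.
(A) C (period 2, group 14) vs In (period 5, group 13): the stated order agrees with the simple trend.
(B) F (period 2, group 17) vs Bi (period 6, group 15): the stated order agrees with the simple trend.
(C) B (period 2, group 13) vs Ca (period 4, group 2): the stated order agrees with the simple trend.
(D) Ge (period 4, group 14) vs As (period 4, group 15): the stated order contradicts the simple trend.
The exception is (D): adding an electron to As's half-filled 4p³ is unfavourable, so Ge (4p²) has the more exothermic EA.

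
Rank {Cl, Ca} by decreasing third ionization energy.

Ca, Cl

After 2 electrons have been removed, what remains? Cl²⁺ still has 5 valence electrons; Ca²⁺ is the bare [Ar] core.
Pulling an electron out of a noble-gas core costs far more than removing a remaining valence electron, so Ca sits at the high end of IE_3.
Approximate IE_3 values (kJ/mol): Cl 3822, Ca 4912.
Overall IE_3 order: Cl < Ca.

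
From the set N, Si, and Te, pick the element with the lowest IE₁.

N is in period 2, group 15; Si is in period 3, group 14; Te is in period 5, group 16.
Removing the outermost electron gets harder across a period and easier down a group.
Neither a single period nor a single group — weigh both effects.
Te > Si: the two effects oppose for this pair; the across-period effect wins (869 vs 786 kJ/mol).
N > Te: period and group pull opposite ways; the down-group shift dominates (1402 vs 869 kJ/mol).
Tabulated first ionization energy (kJ/mol): N 1402, Si 786, Te 869.
The lowest IE₁ among these belongs to Si.

Si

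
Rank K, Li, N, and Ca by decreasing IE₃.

After 2 electrons have been removed, what remains? K²⁺ is already 1 electron into the core; Li²⁺ is already 1 electron into the core; N²⁺ still has 3 valence electrons; Ca²⁺ is the bare [Ar] core.
Usually core removal costs more than valence removal, but here the competition is close: a tightly held n=2 valence electron can cost more to remove than an n=3 core electron, so the actual values have to decide it.
Tabulated IE_3 (kJ/mol): K 4420, Li 11815, N 4578, Ca 4912.
Overall IE_3 order: K < N < Ca < Li.

Li, Ca, N, K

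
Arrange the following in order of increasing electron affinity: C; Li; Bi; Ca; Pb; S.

Ca, Pb, Li, Bi, C, S

Li is in period 2, group 1; C is in period 2, group 14; S is in period 3, group 16; Ca is in period 4, group 2; Pb is in period 6, group 14; Bi is in period 6, group 15.
Atoms with high Z_eff and room in the valence shell (especially the halogens) have the most exothermic electron affinities.
These span different periods and groups, so the two trends combine.
Pb > Ca: period and group pull opposite ways; the across-period shift dominates (35 vs 2 kJ/mol).
Li > Pb: the two effects oppose for this pair; the down-group effect wins (60 vs 35 kJ/mol).
Bi > Li: the two effects oppose for this pair; the across-period effect wins (91 vs 60 kJ/mol).
C > Bi: period and group pull opposite ways; the down-group shift dominates (122 vs 91 kJ/mol).
S > C: period and group pull opposite ways; the across-period shift dominates (200 vs 122 kJ/mol).
Approximate values (kJ/mol): Li 60, C 122, S 200, Ca 2, Pb 35, Bi 91.
So from lowest to highest: Ca < Pb < Li < Bi < C < S.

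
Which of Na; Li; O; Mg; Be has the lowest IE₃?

After 2 electrons have been removed, what remains? Na²⁺ is already 1 electron into the core; Li²⁺ is already 1 electron into the core; O²⁺ still has 4 valence electrons; Mg²⁺ is the bare [Ne] core; Be²⁺ is the bare [He] core.
Pulling an electron out of a noble-gas core costs far more than removing a remaining valence electron, so Na, Mg, Li and Be sit at the high end of IE_3.
Tabulated IE_3 (kJ/mol): Na 6910, Li 11815, O 5300, Mg 7733, Be 14849.
Putting it together, IE_3: O < Na < Mg < Li < Be.

O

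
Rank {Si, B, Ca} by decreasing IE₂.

B > Si > Ca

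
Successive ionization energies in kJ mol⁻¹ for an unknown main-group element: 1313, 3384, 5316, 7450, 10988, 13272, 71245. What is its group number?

Group 16

Look for the largest jump between consecutive ionization energies: IE7/IE6 ≈ 5.4, far larger than any earlier ratio.
That jump marks the point where a core electron is being removed. So the atom has 6 valence electrons.
A main-group element with 6 valence electrons is in group 16.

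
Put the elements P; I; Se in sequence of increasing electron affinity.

P < Se < I

P is in period 3, group 15; Se is in period 4, group 16; I is in period 5, group 17.
Adding an electron releases more energy for atoms nearer the top right (short of the noble gases).
These sit on a diagonal, where the across-period and down-group effects partly cancel.
Se > P: period and group pull opposite ways; the across-period shift dominates (195 vs 72 kJ/mol).
I > Se: the two effects oppose for this pair; the across-period effect wins (295 vs 195 kJ/mol).
Tabulated electron affinity (kJ/mol): P 72, Se 195, I 295.
So from lowest to highest: P < Se < I.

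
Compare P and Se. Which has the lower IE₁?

P is in period 3, group 15; Se is in period 4, group 16.
Removing the outermost electron gets harder across a period and easier down a group.
Here both period and group differ, so the two effects have to be weighed against each other.
P > Se: the two effects oppose for this pair; the down-group effect wins (1012 vs 941 kJ/mol).
Approximate values (kJ/mol): P 1012, Se 941.
So Se has the lower IE₁ (Se < P).

Se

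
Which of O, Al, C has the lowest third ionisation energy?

Consider each +2 ion: O²⁺ still has 4 valence electrons; Al²⁺ still has 1 valence electron; C²⁺ still has 2 valence electrons.
All are still removing valence electrons, so compare the +2 ions as you would atoms: IE_3 generally rises across a period (higher Z_eff) and falls down a group (larger shell), subject to the usual subshell exceptions.
Valence configurations: O²⁺ [He]2s²2p², Al²⁺ [Ne]3s¹, C²⁺ [He]2s².
Approximate IE_3 values (kJ/mol): O 5300, Al 2745, C 4620.
Hence IE_3: Al < C < O.

Al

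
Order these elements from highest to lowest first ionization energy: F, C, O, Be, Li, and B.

F > O > C > Be > B > Li

Li is in period 2, group 1; Be is in period 2, group 2; B is in period 2, group 13; C is in period 2, group 14; O is in period 2, group 16; F is in period 2, group 17.
IE₁ increases left→right with effective nuclear charge and decreases top→bottom as the valence shell moves farther out.
All lie in period 2; the across-period trend (first ionization energy increases left to right) applies, with the exception below.
Note the exception: Be has a higher first ionization energy than B, contrary to the simple trend — removing B's lone 2p electron is easier than breaking Be's filled 2s².
For reference (kJ/mol): Li 520, Be 900, B 801, C 1086, O 1314, F 1681.
So from highest to lowest: F > O > C > Be > B > Li.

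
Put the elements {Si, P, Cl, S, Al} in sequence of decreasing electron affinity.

Cl > S > Si > P > Al

Al is in period 3, group 13; Si is in period 3, group 14; P is in period 3, group 15; S is in period 3, group 16; Cl is in period 3, group 17.
Electron affinity generally becomes more exothermic across a period toward the halogens and less exothermic down a group.
All lie in period 3; the across-period trend (electron affinity increases left to right) applies, with the exception below.
Note the exception: Si has a higher electron affinity than P, contrary to the simple trend — adding an electron to P's half-filled 3p³ is unfavourable, so Si (3p²) has the more exothermic EA.
For reference (kJ/mol): Al 42, Si 134, P 72, S 200, Cl 349.
So from highest to lowest: Cl > S > Si > P > Al.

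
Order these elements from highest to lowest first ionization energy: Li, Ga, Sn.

Sn, Ga, Li

Li is in period 2, group 1; Ga is in period 4, group 13; Sn is in period 5, group 14.
Across a period the outer electron is held more tightly (higher IE₁); down a group it sits in a higher shell, more shielded, and comes off more easily.
Neither a single period nor a single group — weigh both effects.
Ga > Li: the two effects oppose for this pair; the across-period effect wins (579 vs 520 kJ/mol).
Sn > Ga: period and group pull opposite ways; the across-period shift dominates (709 vs 579 kJ/mol).
Approximate values (kJ/mol): Li 520, Ga 579, Sn 709.
So from highest to lowest: Sn > Ga > Li.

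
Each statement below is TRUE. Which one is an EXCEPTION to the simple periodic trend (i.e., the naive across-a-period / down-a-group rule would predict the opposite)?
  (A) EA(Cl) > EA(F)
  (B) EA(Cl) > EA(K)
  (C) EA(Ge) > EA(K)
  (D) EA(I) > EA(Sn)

The general trend: electron affinity increases across a period and decreases down a group.
(A) Cl (period 3, group 17) vs F (period 2, group 17): the stated order contradicts the simple trend.
(B) Cl (period 3, group 17) vs K (period 4, group 1): the stated order agrees with the simple trend.
(C) Ge (period 4, group 14) vs K (period 4, group 1): the stated order agrees with the simple trend.
(D) I (period 5, group 17) vs Sn (period 5, group 14): the stated order agrees with the simple trend.
The exception is (A): F's small 2p subshell makes the incoming electron feel strong e⁻–e⁻ repulsion, so Cl actually releases more energy on gaining an electron.

(A)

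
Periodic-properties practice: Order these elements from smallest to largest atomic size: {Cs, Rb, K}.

K is in period 4, group 1; Rb is in period 5, group 1; Cs is in period 6, group 1.
Across a period the added protons contract the valence shell; down a group each new principal shell makes the atom larger.
All are in group 1, so atomic radius increases down the group.
So from smallest to largest: K < Rb < Cs.

K < Rb < Cs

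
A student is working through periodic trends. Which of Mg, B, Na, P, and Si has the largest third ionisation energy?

Mg

Consider each +2 ion: Mg²⁺ is the bare [Ne] core; B²⁺ still has 1 valence electron; Na²⁺ is already 1 electron into the core; P²⁺ still has 3 valence electrons; Si²⁺ still has 2 valence electrons.
Pulling an electron out of a noble-gas core costs far more than removing a remaining valence electron, so Na and Mg sit at the high end of IE_3.
Valence configurations: B²⁺ [He]2s¹, P²⁺ [Ne]3s²3p¹, Si²⁺ [Ne]3s².
P²⁺ loses a lone 3p electron whereas Si²⁺ must break into a filled 3s² pair, so IE_3(Si) > IE_3(P) even though P has the higher nuclear charge.
The numbers (kJ/mol): Mg 7733, B 3660, Na 6910, P 2914, Si 3232.
Hence IE_3: P < Si < B < Na < Mg.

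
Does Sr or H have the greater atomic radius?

Sr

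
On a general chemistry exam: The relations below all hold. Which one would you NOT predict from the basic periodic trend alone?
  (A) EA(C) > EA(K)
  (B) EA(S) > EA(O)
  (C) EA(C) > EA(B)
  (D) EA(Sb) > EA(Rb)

(B)

The general trend: electron affinity increases across a period and decreases down a group.
(A) C (period 2, group 14) vs K (period 4, group 1): the stated order agrees with the simple trend.
(B) S (period 3, group 16) vs O (period 2, group 16): the stated order contradicts the simple trend.
(C) C (period 2, group 14) vs B (period 2, group 13): the stated order agrees with the simple trend.
(D) Sb (period 5, group 15) vs Rb (period 5, group 1): the stated order agrees with the simple trend.
The exception is (B): the compact 2p subshell of O repels the added electron more than S's larger 3p does.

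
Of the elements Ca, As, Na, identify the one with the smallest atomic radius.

As

Radius decreases left→right (rising Z_eff, same n) and increases top→bottom (higher n).
Neither a single period nor a single group — weigh both effects.
Na > As: period and group pull opposite ways; the across-period shift dominates (155 vs 121 pm).
Ca > Na: the two effects oppose for this pair; the down-group effect wins (171 vs 155 pm).
Approximate values (pm): Na 155, Ca 171, As 121.
The smallest atomic radius among these belongs to As.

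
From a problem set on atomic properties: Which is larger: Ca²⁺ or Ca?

Ca

Forming Ca²⁺ removes 2 electrons from Ca. Fewer electrons for the same nuclear charge means less shielding and a higher Z_eff on the remaining electrons, and for main-group metals the entire outer shell is lost.
A cation is smaller than its parent atom: Ca²⁺ < Ca.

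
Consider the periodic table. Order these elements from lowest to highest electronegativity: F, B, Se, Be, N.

Be < B < Se < N < F

Be is in period 2, group 2; B is in period 2, group 13; N is in period 2, group 15; F is in period 2, group 17; Se is in period 4, group 16.
Electronegativity increases across a period and decreases down a group, tracking effective nuclear charge and atomic size.
Here both period and group differ, so the two effects have to be weighed against each other.
B > Be: B lies to the right of Be in period 2, so the across-period effect alone puts B higher.
Se > B: period and group pull opposite ways; the across-period shift dominates (2.55 vs 2.04).
N > Se: the two effects oppose for this pair; the down-group effect wins (3.04 vs 2.55).
F > N: F lies to the right of N in period 2, so the across-period effect alone puts F higher.
Approximate values (Pauling): Be 1.57, B 2.04, N 3.04, F 3.98, Se 2.55.
So from lowest to highest: Be < B < Se < N < F.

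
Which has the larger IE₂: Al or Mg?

Al

After 1 electron has been removed, what remains? Al⁺ still has 2 valence electrons; Mg⁺ still has 1 valence electron.
All are still removing valence electrons, so compare the +1 ions as you would atoms: IE_2 generally rises across a period (higher Z_eff) and falls down a group (larger shell), subject to the usual subshell exceptions.
Valence configurations: Al⁺ [Ne]3s², Mg⁺ [Ne]3s¹.
Tabulated IE_2 (kJ/mol): Al 1817, Mg 1451.
Overall IE_2 order: Mg < Al.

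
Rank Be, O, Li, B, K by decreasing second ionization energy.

Consider each +1 ion: Be⁺ still has 1 valence electron; O⁺ still has 5 valence electrons; Li⁺ is the bare [He] core; B⁺ still has 2 valence electrons; K⁺ is the bare [Ar] core.
Usually core removal costs more than valence removal, but here the competition is close: a tightly held n=2 valence electron can cost more to remove than an n=3 core electron, so the actual values have to decide it.
Valence configurations: Be⁺ [He]2s¹, O⁺ [He]2s²2p³, B⁺ [He]2s².
Approximate IE_2 values (kJ/mol): Be 1757, O 3388, Li 7298, B 2427, K 3052.
Hence IE_2: Be < B < K < O < Li.

Li, O, K, B, Be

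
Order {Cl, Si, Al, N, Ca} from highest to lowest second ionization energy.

N > Cl > Al > Si > Ca

After 1 electron has been removed, what remains? Cl⁺ still has 6 valence electrons; Si⁺ still has 3 valence electrons; Al⁺ still has 2 valence electrons; N⁺ still has 4 valence electrons; Ca⁺ still has 1 valence electron.
All are still removing valence electrons, so compare the +1 ions as you would atoms: IE_2 generally rises across a period (higher Z_eff) and falls down a group (larger shell), subject to the usual subshell exceptions.
Valence configurations: Cl⁺ [Ne]3s²3p⁴, Si⁺ [Ne]3s²3p¹, Al⁺ [Ne]3s², N⁺ [He]2s²2p², Ca⁺ [Ar]4s¹.
Si⁺ loses a lone 3p electron whereas Al⁺ must break into a filled 3s² pair, so IE_2(Al) > IE_2(Si) even though Si has the higher nuclear charge.
Tabulated IE_2 (kJ/mol): Cl 2298, Si 1577, Al 1817, N 2856, Ca 1145.
Putting it together, IE_2: Ca < Si < Al < Cl < N.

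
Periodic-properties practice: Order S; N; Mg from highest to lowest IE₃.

Mg > N > S

After 2 electrons have been removed, what remains? S²⁺ still has 4 valence electrons; N²⁺ still has 3 valence electrons; Mg²⁺ is the bare [Ne] core.
Breaking into a closed-shell core is much more expensive than removing a leftover valence electron — Mg has the largest IE_3 here.
Valence configurations: S²⁺ [Ne]3s²3p², N²⁺ [He]2s²2p¹.
Tabulated IE_3 (kJ/mol): S 3357, N 4578, Mg 7733.
Hence IE_3: S < N < Mg.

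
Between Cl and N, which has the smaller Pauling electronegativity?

N is in period 2, group 15; Cl is in period 3, group 17.
EN rises left→right (higher Z_eff, smaller atoms) and falls top→bottom (larger, more shielded atoms).
These span different periods and groups, so the two trends combine.
Cl > N: the two effects oppose for this pair; the across-period effect wins (3.16 vs 3.04).
Approximate values (Pauling): N 3.04, Cl 3.16.
So N has the smaller Pauling electronegativity (N < Cl).

N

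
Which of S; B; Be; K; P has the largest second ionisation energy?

The second ionization energy removes an electron from the +1 ion. For each element: S⁺ still has 5 valence electrons; B⁺ still has 2 valence electrons; Be⁺ still has 1 valence electron; K⁺ is the bare [Ar] core; P⁺ still has 4 valence electrons.
Breaking into a closed-shell core is much more expensive than removing a leftover valence electron — K has the largest IE_2 here.
Valence configurations: S⁺ [Ne]3s²3p³, B⁺ [He]2s², Be⁺ [He]2s¹, P⁺ [Ne]3s²3p².
The numbers (kJ/mol): S 2252, B 2427, Be 1757, K 3052, P 1907.
Putting it together, IE_2: Be < P < S < B < K.

K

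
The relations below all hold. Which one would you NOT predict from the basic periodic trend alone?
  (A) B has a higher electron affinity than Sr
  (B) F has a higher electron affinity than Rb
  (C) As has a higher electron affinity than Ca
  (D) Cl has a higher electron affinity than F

The general trend: electron affinity increases across a period and decreases down a group.
(A) B (period 2, group 13) vs Sr (period 5, group 2): the stated order agrees with the simple trend.
(B) F (period 2, group 17) vs Rb (period 5, group 1): the stated order agrees with the simple trend.
(C) As (period 4, group 15) vs Ca (period 4, group 2): the stated order agrees with the simple trend.
(D) Cl (period 3, group 17) vs F (period 2, group 17): the stated order contradicts the simple trend.
The exception is (D): F's small 2p subshell makes the incoming electron feel strong e⁻–e⁻ repulsion, so Cl actually releases more energy on gaining an electron.

(D)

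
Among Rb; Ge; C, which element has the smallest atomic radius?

C is in period 2, group 14; Ge is in period 4, group 14; Rb is in period 5, group 1.
Atomic radius shrinks across a period as nuclear charge pulls the same shell inward, and grows down a group as new shells are added.
These span different periods and groups, so the two trends combine.
Ge > C: they share group 14; the group trend gives Ge the larger value.
Rb > Ge: both effects reinforce here, so Rb is clearly the larger of the two.
Tabulated atomic radius (pm): C 75, Ge 121, Rb 210.
The smallest atomic radius among these belongs to C.

C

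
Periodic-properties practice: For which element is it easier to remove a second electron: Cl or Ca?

Ca

Consider each +1 ion: Cl⁺ still has 6 valence electrons; Ca⁺ still has 1 valence electron.
All are still removing valence electrons, so compare the +1 ions as you would atoms: IE_2 generally rises across a period (higher Z_eff) and falls down a group (larger shell), subject to the usual subshell exceptions.
Valence configurations: Cl⁺ [Ne]3s²3p⁴, Ca⁺ [Ar]4s¹.
The numbers (kJ/mol): Cl 2298, Ca 1145.
Overall IE_2 order: Ca < Cl.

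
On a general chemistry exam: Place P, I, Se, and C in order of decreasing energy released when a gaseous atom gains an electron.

I > Se > C > P

C is in period 2, group 14; P is in period 3, group 15; Se is in period 4, group 16; I is in period 5, group 17.
Adding an electron releases more energy for atoms nearer the top right (short of the noble gases).
These sit on a diagonal, where the across-period and down-group effects partly cancel.
C > P: period and group pull opposite ways; the down-group shift dominates (122 vs 72 kJ/mol).
Se > C: period and group pull opposite ways; the across-period shift dominates (195 vs 122 kJ/mol).
I > Se: period and group pull opposite ways; the across-period shift dominates (295 vs 195 kJ/mol).
For reference (kJ/mol): C 122, P 72, Se 195, I 295.
So from highest to lowest: I > Se > C > P.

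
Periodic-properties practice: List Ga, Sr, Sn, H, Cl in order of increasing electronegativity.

Sr, Ga, Sn, H, Cl

H is in period 1, group 1; Cl is in period 3, group 17; Ga is in period 4, group 13; Sr is in period 5, group 2; Sn is in period 5, group 14.
Smaller atoms with higher effective nuclear charge are more electronegative.
Here both period and group differ, so the two effects have to be weighed against each other.
Ga > Sr: relative to Sr, both the across-period and down-group shifts push Ga's electronegativity up.
Sn > Ga: period and group pull opposite ways; the across-period shift dominates (1.96 vs 1.81).
H > Sn: period and group pull opposite ways; the down-group shift dominates (2.20 vs 1.96).
Cl > H: the two effects oppose for this pair; the across-period effect wins (3.16 vs 2.20).
For reference (Pauling): H 2.20, Cl 3.16, Ga 1.81, Sr 0.95, Sn 1.96.
So from lowest to highest: Sr < Ga < Sn < H < Cl.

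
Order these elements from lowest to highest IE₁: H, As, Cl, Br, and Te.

Removing the outermost electron gets harder across a period and easier down a group.
Neither a single period nor a single group — weigh both effects.
As > Te: the two effects oppose for this pair; the down-group effect wins (947 vs 869 kJ/mol).
Br > As: Br lies to the right of As in period 4, so the across-period effect alone puts Br higher.
Cl > Br: Cl sits above Br in group 17, so the down-group effect alone puts Cl higher.
H > Cl: period and group pull opposite ways; the down-group shift dominates (1312 vs 1251 kJ/mol).
Tabulated first ionization energy (kJ/mol): H 1312, Cl 1251, As 947, Br 1140, Te 869.
So from lowest to highest: Te < As < Br < Cl < H.

Te < As < Br < Cl < H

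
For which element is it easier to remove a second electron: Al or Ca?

The second ionization energy removes an electron from the +1 ion. For each element: Al⁺ still has 2 valence electrons; Ca⁺ still has 1 valence electron.
All are still removing valence electrons, so compare the +1 ions as you would atoms: IE_2 generally rises across a period (higher Z_eff) and falls down a group (larger shell), subject to the usual subshell exceptions.
Valence configurations: Al⁺ [Ne]3s², Ca⁺ [Ar]4s¹.
The numbers (kJ/mol): Al 1817, Ca 1145.
So the second ionization energies run Ca < Al.

Ca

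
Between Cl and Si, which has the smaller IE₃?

Si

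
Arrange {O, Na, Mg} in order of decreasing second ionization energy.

Consider each +1 ion: O⁺ still has 5 valence electrons; Na⁺ is the bare [Ne] core; Mg⁺ still has 1 valence electron.
Core electrons are held far more tightly than valence electrons, so Na tops the IE_2 order.
Valence configurations: O⁺ [He]2s²2p³, Mg⁺ [Ne]3s¹.
Tabulated IE_2 (kJ/mol): O 3388, Na 4562, Mg 1451.
Putting it together, IE_2: Mg < O < Na.

Na, O, Mg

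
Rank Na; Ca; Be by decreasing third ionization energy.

IE_3 is the cost of taking one more electron from the +2 cation: Na²⁺ is already 1 electron into the core; Ca²⁺ is the bare [Ar] core; Be²⁺ is the bare [He] core.
All of these are removing an electron from a noble-gas core or deeper; the smaller core (lower principal quantum number) is held far more tightly, and within a period the higher nuclear charge binds the same core more tightly.
Approximate IE_3 values (kJ/mol): Na 6910, Ca 4912, Be 14849.
So the third ionization energies run Ca < Na < Be.

Be, Na, Ca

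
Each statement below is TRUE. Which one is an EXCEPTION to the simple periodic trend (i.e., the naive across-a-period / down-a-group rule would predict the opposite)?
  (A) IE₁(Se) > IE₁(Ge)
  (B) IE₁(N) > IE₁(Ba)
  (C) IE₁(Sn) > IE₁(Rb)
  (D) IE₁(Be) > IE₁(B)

(D)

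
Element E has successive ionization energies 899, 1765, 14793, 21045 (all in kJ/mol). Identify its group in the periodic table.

Group 2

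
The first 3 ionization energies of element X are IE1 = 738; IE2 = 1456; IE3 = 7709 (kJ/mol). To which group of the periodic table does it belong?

Look for the largest jump between consecutive ionization energies: IE3/IE2 ≈ 5.3, far larger than any earlier ratio.
That jump marks the point where a core electron is being removed. So the atom has 2 valence electrons.
A main-group element with 2 valence electrons is in group 2.

Group 2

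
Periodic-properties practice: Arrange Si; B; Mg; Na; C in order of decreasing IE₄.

B > Mg > Na > C > Si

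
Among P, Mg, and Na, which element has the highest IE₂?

Na

The second ionization energy removes an electron from the +1 ion. For each element: P⁺ still has 4 valence electrons; Mg⁺ still has 1 valence electron; Na⁺ is the bare [Ne] core.
Pulling an electron out of a noble-gas core costs far more than removing a remaining valence electron, so Na sits at the high end of IE_2.
Valence configurations: P⁺ [Ne]3s²3p², Mg⁺ [Ne]3s¹.
Tabulated IE_2 (kJ/mol): P 1907, Mg 1451, Na 4562.
Overall IE_2 order: Mg < P < Na.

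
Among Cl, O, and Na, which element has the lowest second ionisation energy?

The second ionization energy removes an electron from the +1 ion. For each element: Cl⁺ still has 6 valence electrons; O⁺ still has 5 valence electrons; Na⁺ is the bare [Ne] core.
Core electrons are held far more tightly than valence electrons, so Na tops the IE_2 order.
Valence configurations: Cl⁺ [Ne]3s²3p⁴, O⁺ [He]2s²2p³.
Approximate IE_2 values (kJ/mol): Cl 2298, O 3388, Na 4562.
Overall IE_2 order: Cl < O < Na.

Cl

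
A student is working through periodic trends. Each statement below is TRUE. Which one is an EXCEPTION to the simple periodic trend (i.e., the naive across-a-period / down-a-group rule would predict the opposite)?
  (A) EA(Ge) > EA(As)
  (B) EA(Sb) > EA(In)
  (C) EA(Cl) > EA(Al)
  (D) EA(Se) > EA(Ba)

The general trend: electron affinity increases across a period and decreases down a group.
(A) Ge (period 4, group 14) vs As (period 4, group 15): the stated order contradicts the simple trend.
(B) Sb (period 5, group 15) vs In (period 5, group 13): the stated order agrees with the simple trend.
(C) Cl (period 3, group 17) vs Al (period 3, group 13): the stated order agrees with the simple trend.
(D) Se (period 4, group 16) vs Ba (period 6, group 2): the stated order agrees with the simple trend.
The exception is (A): adding an electron to As's half-filled 4p³ is unfavourable, so Ge (4p²) has the more exothermic EA.

(A)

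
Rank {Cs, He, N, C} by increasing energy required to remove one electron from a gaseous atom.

Cs < C < N < He

He is in period 1, group 18; C is in period 2, group 14; N is in period 2, group 15; Cs is in period 6, group 1.
Removing the outermost electron gets harder across a period and easier down a group.
Here both period and group differ, so the two effects have to be weighed against each other.
C > Cs: relative to Cs, both the across-period and down-group shifts push C's first ionization energy up.
N > C: both are in period 2; the period trend gives N the larger value.
He > N: relative to N, both the across-period and down-group shifts push He's first ionization energy up.
Tabulated first ionization energy (kJ/mol): He 2372, C 1086, N 1402, Cs 376.
So from lowest to highest: Cs < C < N < He.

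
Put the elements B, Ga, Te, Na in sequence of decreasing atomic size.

B is in period 2, group 13; Na is in period 3, group 1; Ga is in period 4, group 13; Te is in period 5, group 16.
Across a period the added protons contract the valence shell; down a group each new principal shell makes the atom larger.
These span different periods and groups, so the two trends combine.
Ga > B: Ga sits below B in group 13, so the down-group effect alone puts Ga larger.
Te > Ga: period and group pull opposite ways; the down-group shift dominates (136 vs 124 pm).
Na > Te: the two effects oppose for this pair; the across-period effect wins (155 vs 136 pm).
For reference (pm): B 85, Na 155, Ga 124, Te 136.
So from largest to smallest: Na > Te > Ga > B.

Na > Te > Ga > B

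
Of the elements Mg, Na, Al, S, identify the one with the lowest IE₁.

Na is in period 3, group 1; Mg is in period 3, group 2; Al is in period 3, group 13; S is in period 3, group 16.
IE₁ increases left→right with effective nuclear charge and decreases top→bottom as the valence shell moves farther out.
All lie in period 3; the across-period trend (first ionization energy increases left to right) applies, with the exception below.
Note the exception: Mg has a higher first ionization energy than Al, contrary to the simple trend — Al's single 3p electron is easier to remove than one from Mg's filled 3s².
For reference (kJ/mol): Na 496, Mg 738, Al 578, S 1000.
The lowest IE₁ among these belongs to Na.

Na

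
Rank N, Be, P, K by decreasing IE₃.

Be > N > K > P

The third ionization energy removes an electron from the +2 ion. For each element: N²⁺ still has 3 valence electrons; Be²⁺ is the bare [He] core; P²⁺ still has 3 valence electrons; K²⁺ is already 1 electron into the core.
Usually core removal costs more than valence removal, but here the competition is close: a tightly held n=2 valence electron can cost more to remove than an n=3 core electron, so the actual values have to decide it.
Valence configurations: N²⁺ [He]2s²2p¹, P²⁺ [Ne]3s²3p¹.
The numbers (kJ/mol): N 4578, Be 14849, P 2914, K 4420.
Overall IE_3 order: P < K < N < Be.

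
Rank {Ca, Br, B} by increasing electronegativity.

Ca < B < Br

B is in period 2, group 13; Ca is in period 4, group 2; Br is in period 4, group 17.
Electronegativity increases across a period and decreases down a group, tracking effective nuclear charge and atomic size.
Here both period and group differ, so the two effects have to be weighed against each other.
B > Ca: relative to Ca, both the across-period and down-group shifts push B's electronegativity up.
Br > B: the two effects oppose for this pair; the across-period effect wins (2.96 vs 2.04).
Tabulated electronegativity (Pauling): B 2.04, Ca 1.00, Br 2.96.
So from lowest to highest: Ca < B < Br.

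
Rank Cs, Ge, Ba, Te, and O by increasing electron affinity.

Ba < Cs < Ge < O < Te

O is in period 2, group 16; Ge is in period 4, group 14; Te is in period 5, group 16; Cs is in period 6, group 1; Ba is in period 6, group 2.
EA tends to increase across a period and decrease down a group, though the pattern is less regular than for IE or radius.
Here both period and group differ, so the two effects have to be weighed against each other.
Cs > Ba: this pair runs against the simple trend — see the exception note.
Ge > Cs: relative to Cs, both the across-period and down-group shifts push Ge's electron affinity up.
O > Ge: both effects reinforce here, so O is clearly the higher of the two.
Te > O: this pair runs against the simple trend — see the exception note.
Note the exception: Cs has a higher electron affinity than Ba, contrary to the simple trend — adding an electron to Ba (ns²) has to open a new, higher-energy np subshell, which is unfavourable.
Note the exception: Te has a higher electron affinity than O, contrary to the simple trend — O's compact 2p subshell gives strong electron–electron repulsion on the added electron.
For reference (kJ/mol): O 141, Ge 119, Te 190, Cs 46, Ba 14.
So from lowest to highest: Ba < Cs < Ge < O < Te.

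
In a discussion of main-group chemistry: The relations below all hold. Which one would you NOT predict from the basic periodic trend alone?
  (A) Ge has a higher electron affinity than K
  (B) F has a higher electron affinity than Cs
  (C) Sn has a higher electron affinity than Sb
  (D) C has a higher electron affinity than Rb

(C)

The general trend: electron affinity increases across a period and decreases down a group.
(A) Ge (period 4, group 14) vs K (period 4, group 1): the stated order agrees with the simple trend.
(B) F (period 2, group 17) vs Cs (period 6, group 1): the stated order agrees with the simple trend.
(C) Sn (period 5, group 14) vs Sb (period 5, group 15): the stated order contradicts the simple trend.
(D) C (period 2, group 14) vs Rb (period 5, group 1): the stated order agrees with the simple trend.
The exception is (C): adding an electron to Sb's half-filled 5p³ is unfavourable, so Sn has the more exothermic EA.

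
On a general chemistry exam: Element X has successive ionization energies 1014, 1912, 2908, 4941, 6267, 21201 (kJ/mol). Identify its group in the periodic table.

Group 15

Look for the largest jump between consecutive ionization energies: IE6/IE5 ≈ 3.4, far larger than any earlier ratio.
That jump marks the point where a core electron is being removed. So the atom has 5 valence electrons.
A main-group element with 5 valence electrons is in group 15.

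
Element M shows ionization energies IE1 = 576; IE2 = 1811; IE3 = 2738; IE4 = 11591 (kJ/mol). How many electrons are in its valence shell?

3

Look for the largest jump between consecutive ionization energies: IE4/IE3 ≈ 4.2, far larger than any earlier ratio.
That jump marks the point where a core electron is being removed. So the atom has 3 valence electrons.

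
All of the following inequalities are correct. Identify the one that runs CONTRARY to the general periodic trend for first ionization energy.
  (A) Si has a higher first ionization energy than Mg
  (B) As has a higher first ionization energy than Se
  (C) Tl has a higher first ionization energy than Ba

(B)

The general trend: first ionization energy increases across a period and decreases down a group.
(A) Si (period 3, group 14) vs Mg (period 3, group 2): the stated order agrees with the simple trend.
(B) As (period 4, group 15) vs Se (period 4, group 16): the stated order contradicts the simple trend.
(C) Tl (period 6, group 13) vs Ba (period 6, group 2): the stated order agrees with the simple trend.
The exception is (B): Se (4p⁴) ionizes more easily than half-filled As (4p³).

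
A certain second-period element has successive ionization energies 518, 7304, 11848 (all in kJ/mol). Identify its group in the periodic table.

Look for the largest jump between consecutive ionization energies: IE2/IE1 ≈ 14.1, far larger than any earlier ratio.
That jump marks the point where a core electron is being removed. So the atom has 1 valence electron.
A main-group element with 1 valence electron is in group 1.

Group 1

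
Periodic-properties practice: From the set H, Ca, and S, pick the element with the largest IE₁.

H is in period 1, group 1; S is in period 3, group 16; Ca is in period 4, group 2.
IE₁ increases left→right with effective nuclear charge and decreases top→bottom as the valence shell moves farther out.
Neither a single period nor a single group — weigh both effects.
S > Ca: relative to Ca, both the across-period and down-group shifts push S's first ionization energy up.
H > S: period and group pull opposite ways; the down-group shift dominates (1312 vs 1000 kJ/mol).
Approximate values (kJ/mol): H 1312, S 1000, Ca 590.
The largest IE₁ among these belongs to H.

H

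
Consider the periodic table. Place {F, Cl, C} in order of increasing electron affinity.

C < F < Cl

C is in period 2, group 14; F is in period 2, group 17; Cl is in period 3, group 17.
Atoms with high Z_eff and room in the valence shell (especially the halogens) have the most exothermic electron affinities.
Here both period and group differ, so the two effects have to be weighed against each other.
F > C: F lies to the right of C in period 2, so the across-period effect alone puts F higher.
Cl > F: this pair runs against the simple trend — see the exception note.
Note the exception: Cl has a higher electron affinity than F, contrary to the simple trend — F's small 2p subshell makes the incoming electron feel strong e⁻–e⁻ repulsion, so Cl actually releases more energy on gaining an electron.
Approximate values (kJ/mol): C 122, F 328, Cl 349.
So from lowest to highest: C < F < Cl.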